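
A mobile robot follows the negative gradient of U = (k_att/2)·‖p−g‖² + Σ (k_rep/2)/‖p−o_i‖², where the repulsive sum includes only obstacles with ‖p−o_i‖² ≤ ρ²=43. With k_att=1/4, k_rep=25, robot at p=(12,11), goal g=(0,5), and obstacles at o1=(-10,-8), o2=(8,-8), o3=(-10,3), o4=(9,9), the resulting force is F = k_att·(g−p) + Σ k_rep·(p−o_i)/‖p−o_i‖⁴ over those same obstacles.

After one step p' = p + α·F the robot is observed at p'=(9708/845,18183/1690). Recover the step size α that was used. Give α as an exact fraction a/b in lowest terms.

α = 1/5

F_att = 1/4·(g−p) = 1/4·(-12,-6) = (-3.0000,-1.5000)
o1: d²=845 > ρ²=43 → inactive
o2: d²=377 > ρ²=43 → inactive
o3: d²=548 > ρ²=43 → inactive
o4: d²=13 ≤ ρ²=43; F_rep = 25·(3,2)/13² = (0.4438,0.2959)
F = F_att + ΣF_rep = (-2.5562,-1.2041)
Δp = p'−p = (-0.5112,-0.2408); α = Δx/Fx = (-432/845) / (-432/169) = 1/5
check: Δy/Fy = (-407/1690) / (-407/338) = 1/5 ✓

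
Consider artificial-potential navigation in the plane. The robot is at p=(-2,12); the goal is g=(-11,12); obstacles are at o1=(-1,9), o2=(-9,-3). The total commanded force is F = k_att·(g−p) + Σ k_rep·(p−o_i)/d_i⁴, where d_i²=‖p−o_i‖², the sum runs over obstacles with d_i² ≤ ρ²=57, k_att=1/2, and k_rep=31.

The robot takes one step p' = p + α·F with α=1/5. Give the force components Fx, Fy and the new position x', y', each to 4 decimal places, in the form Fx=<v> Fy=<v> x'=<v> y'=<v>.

Fx=-4.8100 Fy=0.9300 x'=-2.9620 y'=12.1860

F_att = 1/2·(g−p) = 1/2·(-9,0) = (-4.5000,0.0000)
o1: d²=10 ≤ ρ²=57; F_rep = 31·(-1,3)/10² = (-0.3100,0.9300)
o2: d²=274 > ρ²=57 → inactive
F = F_att + ΣF_rep = (-4.8100,0.9300)
p' = p + 1/5·F = (-2.9620,12.1860)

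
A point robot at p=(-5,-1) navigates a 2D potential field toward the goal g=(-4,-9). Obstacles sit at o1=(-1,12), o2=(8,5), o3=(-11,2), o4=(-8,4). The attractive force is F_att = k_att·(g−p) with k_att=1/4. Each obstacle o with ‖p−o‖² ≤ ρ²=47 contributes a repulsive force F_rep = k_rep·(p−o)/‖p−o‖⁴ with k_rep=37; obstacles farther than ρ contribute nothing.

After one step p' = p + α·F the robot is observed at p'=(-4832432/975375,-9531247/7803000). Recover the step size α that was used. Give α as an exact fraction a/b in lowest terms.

α = 1/10

F_att = 1/4·(g−p) = 1/4·(1,-8) = (0.2500,-2.0000)
o1: d²=185 > ρ²=47 → inactive
o2: d²=205 > ρ²=47 → inactive
o3: d²=45 ≤ ρ²=47; F_rep = 37·(6,-3)/45² = (0.1096,-0.0548)
o4: d²=34 ≤ ρ²=47; F_rep = 37·(3,-5)/34² = (0.0960,-0.1600)
F = F_att + ΣF_rep = (0.4557,-2.2148)
Δp = p'−p = (0.0456,-0.2215); α = Δx/Fx = (44443/975375) / (88886/195075) = 1/10
check: Δy/Fy = (-1728247/7803000) / (-1728247/780300) = 1/10 ✓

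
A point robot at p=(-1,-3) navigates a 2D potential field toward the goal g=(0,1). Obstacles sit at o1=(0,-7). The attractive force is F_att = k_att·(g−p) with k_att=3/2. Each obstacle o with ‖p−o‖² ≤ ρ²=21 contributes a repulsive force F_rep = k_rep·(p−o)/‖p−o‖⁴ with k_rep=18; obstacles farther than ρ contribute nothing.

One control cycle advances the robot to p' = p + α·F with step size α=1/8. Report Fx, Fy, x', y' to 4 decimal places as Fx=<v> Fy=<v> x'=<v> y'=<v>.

Fx=1.4377 Fy=6.2491 x'=-0.8203 y'=-2.2189

F_att = 3/2·(g−p) = 3/2·(1,4) = (1.5000,6.0000)
o1: d²=17 ≤ ρ²=21; F_rep = 18·(-1,4)/17² = (-0.0623,0.2491)
F = F_att + ΣF_rep = (1.4377,6.2491)
p' = p + 1/8·F = (-0.8203,-2.2189)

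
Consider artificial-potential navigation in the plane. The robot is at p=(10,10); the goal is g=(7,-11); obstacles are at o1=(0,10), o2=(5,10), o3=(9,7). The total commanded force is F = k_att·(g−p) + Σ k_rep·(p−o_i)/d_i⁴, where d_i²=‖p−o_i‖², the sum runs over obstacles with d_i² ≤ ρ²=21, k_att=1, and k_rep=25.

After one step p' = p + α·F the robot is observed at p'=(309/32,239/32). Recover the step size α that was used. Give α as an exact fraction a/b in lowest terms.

α = 1/8

F_att = 1·(g−p) = 1·(-3,-21) = (-3.0000,-21.0000)
o1: d²=100 > ρ²=21 → inactive
o2: d²=25 > ρ²=21 → inactive
o3: d²=10 ≤ ρ²=21; F_rep = 25·(1,3)/10² = (0.2500,0.7500)
F = F_att + ΣF_rep = (-2.7500,-20.2500)
Δp = p'−p = (-0.3438,-2.5312); α = Δx/Fx = (-11/32) / (-11/4) = 1/8
check: Δy/Fy = (-81/32) / (-81/4) = 1/8 ✓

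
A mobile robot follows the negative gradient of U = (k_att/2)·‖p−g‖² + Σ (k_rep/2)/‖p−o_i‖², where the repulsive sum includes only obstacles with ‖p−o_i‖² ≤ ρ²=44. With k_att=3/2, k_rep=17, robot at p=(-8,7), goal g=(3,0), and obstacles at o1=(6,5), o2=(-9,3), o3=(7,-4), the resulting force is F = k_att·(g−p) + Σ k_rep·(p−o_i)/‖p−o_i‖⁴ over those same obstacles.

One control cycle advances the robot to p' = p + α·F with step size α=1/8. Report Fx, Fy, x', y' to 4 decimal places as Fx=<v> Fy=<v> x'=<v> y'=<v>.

F_att = 3/2·(g−p) = 3/2·(11,-7) = (16.5000,-10.5000)
o1: d²=200 > ρ²=44 → inactive
o2: d²=17 ≤ ρ²=44; F_rep = 17·(1,4)/17² = (0.0588,0.2353)
o3: d²=346 > ρ²=44 → inactive
F = F_att + ΣF_rep = (16.5588,-10.2647)
p' = p + 1/8·F = (-5.9301,5.7169)

Fx=16.5588 Fy=-10.2647 x'=-5.9301 y'=5.7169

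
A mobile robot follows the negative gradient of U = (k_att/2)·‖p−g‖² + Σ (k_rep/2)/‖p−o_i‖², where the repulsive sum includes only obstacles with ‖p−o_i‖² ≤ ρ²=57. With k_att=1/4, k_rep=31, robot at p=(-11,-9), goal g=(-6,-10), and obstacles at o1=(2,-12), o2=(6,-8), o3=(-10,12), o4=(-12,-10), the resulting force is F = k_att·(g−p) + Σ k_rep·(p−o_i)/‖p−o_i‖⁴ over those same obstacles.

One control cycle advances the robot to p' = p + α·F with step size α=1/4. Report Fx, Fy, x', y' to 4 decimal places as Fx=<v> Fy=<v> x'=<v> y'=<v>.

F_att = 1/4·(g−p) = 1/4·(5,-1) = (1.2500,-0.2500)
o1: d²=178 > ρ²=57 → inactive
o2: d²=290 > ρ²=57 → inactive
o3: d²=442 > ρ²=57 → inactive
o4: d²=2 ≤ ρ²=57; F_rep = 31·(1,1)/2² = (7.7500,7.7500)
F = F_att + ΣF_rep = (9.0000,7.5000)
p' = p + 1/4·F = (-8.7500,-7.1250)

Fx=9.0000 Fy=7.5000 x'=-8.7500 y'=-7.1250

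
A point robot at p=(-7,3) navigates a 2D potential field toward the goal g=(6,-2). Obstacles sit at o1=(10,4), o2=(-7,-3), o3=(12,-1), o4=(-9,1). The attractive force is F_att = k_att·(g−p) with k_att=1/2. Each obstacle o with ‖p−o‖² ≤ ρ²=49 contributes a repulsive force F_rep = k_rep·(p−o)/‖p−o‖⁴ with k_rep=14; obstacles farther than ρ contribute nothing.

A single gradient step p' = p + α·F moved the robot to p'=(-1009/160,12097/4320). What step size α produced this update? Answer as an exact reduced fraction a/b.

α = 1/10

F_att = 1/2·(g−p) = 1/2·(13,-5) = (6.5000,-2.5000)
o1: d²=290 > ρ²=49 → inactive
o2: d²=36 ≤ ρ²=49; F_rep = 14·(0,6)/36² = (0.0000,0.0648)
o3: d²=377 > ρ²=49 → inactive
o4: d²=8 ≤ ρ²=49; F_rep = 14·(2,2)/8² = (0.4375,0.4375)
F = F_att + ΣF_rep = (6.9375,-1.9977)
Δp = p'−p = (0.6937,-0.1998); α = Δx/Fx = (111/160) / (111/16) = 1/10
check: Δy/Fy = (-863/4320) / (-863/432) = 1/10 ✓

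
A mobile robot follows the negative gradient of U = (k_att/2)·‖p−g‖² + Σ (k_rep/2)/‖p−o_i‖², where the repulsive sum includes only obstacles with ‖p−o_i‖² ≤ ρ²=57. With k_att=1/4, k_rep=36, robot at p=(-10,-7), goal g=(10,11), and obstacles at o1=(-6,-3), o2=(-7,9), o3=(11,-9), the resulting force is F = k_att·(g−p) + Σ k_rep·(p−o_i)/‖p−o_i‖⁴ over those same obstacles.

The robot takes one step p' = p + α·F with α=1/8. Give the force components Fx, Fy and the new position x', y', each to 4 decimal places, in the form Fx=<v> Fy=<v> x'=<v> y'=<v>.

F_att = 1/4·(g−p) = 1/4·(20,18) = (5.0000,4.5000)
o1: d²=32 ≤ ρ²=57; F_rep = 36·(-4,-4)/32² = (-0.1406,-0.1406)
o2: d²=265 > ρ²=57 → inactive
o3: d²=445 > ρ²=57 → inactive
F = F_att + ΣF_rep = (4.8594,4.3594)
p' = p + 1/8·F = (-9.3926,-6.4551)

Fx=4.8594 Fy=4.3594 x'=-9.3926 y'=-6.4551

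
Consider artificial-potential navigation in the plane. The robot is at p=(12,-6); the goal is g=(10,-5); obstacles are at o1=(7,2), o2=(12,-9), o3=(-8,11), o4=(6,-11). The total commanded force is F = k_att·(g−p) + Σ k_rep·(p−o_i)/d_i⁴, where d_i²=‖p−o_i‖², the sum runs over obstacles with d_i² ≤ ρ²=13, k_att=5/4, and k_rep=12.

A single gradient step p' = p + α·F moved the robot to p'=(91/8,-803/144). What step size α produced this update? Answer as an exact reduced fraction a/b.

α = 1/4

F_att = 5/4·(g−p) = 5/4·(-2,1) = (-2.5000,1.2500)
o1: d²=89 > ρ²=13 → inactive
o2: d²=9 ≤ ρ²=13; F_rep = 12·(0,3)/9² = (0.0000,0.4444)
o3: d²=689 > ρ²=13 → inactive
o4: d²=61 > ρ²=13 → inactive
F = F_att + ΣF_rep = (-2.5000,1.6944)
Δp = p'−p = (-0.6250,0.4236); α = Δx/Fx = (-5/8) / (-5/2) = 1/4
check: Δy/Fy = (61/144) / (61/36) = 1/4 ✓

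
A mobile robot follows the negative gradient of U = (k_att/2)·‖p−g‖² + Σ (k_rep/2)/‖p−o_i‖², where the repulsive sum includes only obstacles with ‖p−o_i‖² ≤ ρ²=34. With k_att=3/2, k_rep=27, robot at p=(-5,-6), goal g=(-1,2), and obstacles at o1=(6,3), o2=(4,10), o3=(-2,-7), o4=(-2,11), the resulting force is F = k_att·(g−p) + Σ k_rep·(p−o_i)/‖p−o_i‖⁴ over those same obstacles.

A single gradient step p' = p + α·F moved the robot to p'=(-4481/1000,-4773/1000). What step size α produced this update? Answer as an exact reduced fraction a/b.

F_att = 3/2·(g−p) = 3/2·(4,8) = (6.0000,12.0000)
o1: d²=202 > ρ²=34 → inactive
o2: d²=337 > ρ²=34 → inactive
o3: d²=10 ≤ ρ²=34; F_rep = 27·(-3,1)/10² = (-0.8100,0.2700)
o4: d²=298 > ρ²=34 → inactive
F = F_att + ΣF_rep = (5.1900,12.2700)
Δp = p'−p = (0.5190,1.2270); α = Δx/Fx = (519/1000) / (519/100) = 1/10
check: Δy/Fy = (1227/1000) / (1227/100) = 1/10 ✓

α = 1/10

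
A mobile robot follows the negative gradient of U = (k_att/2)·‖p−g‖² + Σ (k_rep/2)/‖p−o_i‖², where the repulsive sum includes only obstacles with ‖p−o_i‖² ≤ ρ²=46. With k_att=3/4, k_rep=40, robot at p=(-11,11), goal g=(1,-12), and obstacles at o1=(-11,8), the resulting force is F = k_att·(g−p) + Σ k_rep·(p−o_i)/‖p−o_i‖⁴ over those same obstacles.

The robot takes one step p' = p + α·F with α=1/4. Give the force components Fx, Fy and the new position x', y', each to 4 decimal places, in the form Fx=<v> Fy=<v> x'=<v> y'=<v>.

F_att = 3/4·(g−p) = 3/4·(12,-23) = (9.0000,-17.2500)
o1: d²=9 ≤ ρ²=46; F_rep = 40·(0,3)/9² = (0.0000,1.4815)
F = F_att + ΣF_rep = (9.0000,-15.7685)
p' = p + 1/4·F = (-8.7500,7.0579)

Fx=9.0000 Fy=-15.7685 x'=-8.7500 y'=7.0579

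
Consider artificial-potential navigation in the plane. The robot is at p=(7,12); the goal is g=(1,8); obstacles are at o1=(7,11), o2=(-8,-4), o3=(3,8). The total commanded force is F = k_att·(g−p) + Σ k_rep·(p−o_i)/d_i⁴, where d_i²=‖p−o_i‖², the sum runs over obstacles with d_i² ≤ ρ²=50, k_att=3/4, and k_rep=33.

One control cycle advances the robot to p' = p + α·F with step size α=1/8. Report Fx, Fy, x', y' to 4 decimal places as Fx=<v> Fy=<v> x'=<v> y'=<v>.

F_att = 3/4·(g−p) = 3/4·(-6,-4) = (-4.5000,-3.0000)
o1: d²=1 ≤ ρ²=50; F_rep = 33·(0,1)/1² = (0.0000,33.0000)
o2: d²=481 > ρ²=50 → inactive
o3: d²=32 ≤ ρ²=50; F_rep = 33·(4,4)/32² = (0.1289,0.1289)
F = F_att + ΣF_rep = (-4.3711,30.1289)
p' = p + 1/8·F = (6.4536,15.7661)

Fx=-4.3711 Fy=30.1289 x'=6.4536 y'=15.7661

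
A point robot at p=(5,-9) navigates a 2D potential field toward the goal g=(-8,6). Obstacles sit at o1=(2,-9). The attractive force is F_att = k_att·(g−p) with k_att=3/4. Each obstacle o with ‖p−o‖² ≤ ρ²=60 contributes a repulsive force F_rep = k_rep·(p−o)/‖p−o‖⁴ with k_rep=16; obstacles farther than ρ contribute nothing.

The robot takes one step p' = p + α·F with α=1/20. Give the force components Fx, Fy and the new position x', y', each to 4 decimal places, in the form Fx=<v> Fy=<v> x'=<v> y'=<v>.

F_att = 3/4·(g−p) = 3/4·(-13,15) = (-9.7500,11.2500)
o1: d²=9 ≤ ρ²=60; F_rep = 16·(3,0)/9² = (0.5926,0.0000)
F = F_att + ΣF_rep = (-9.1574,11.2500)
p' = p + 1/20·F = (4.5421,-8.4375)

Fx=-9.1574 Fy=11.2500 x'=4.5421 y'=-8.4375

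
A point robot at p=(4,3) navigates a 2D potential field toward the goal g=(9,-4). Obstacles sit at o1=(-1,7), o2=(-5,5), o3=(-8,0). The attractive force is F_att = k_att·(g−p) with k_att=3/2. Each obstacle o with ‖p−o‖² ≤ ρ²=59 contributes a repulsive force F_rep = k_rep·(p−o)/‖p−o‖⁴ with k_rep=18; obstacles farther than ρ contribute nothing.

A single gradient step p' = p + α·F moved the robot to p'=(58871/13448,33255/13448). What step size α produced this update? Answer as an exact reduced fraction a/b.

F_att = 3/2·(g−p) = 3/2·(5,-7) = (7.5000,-10.5000)
o1: d²=41 ≤ ρ²=59; F_rep = 18·(5,-4)/41² = (0.0535,-0.0428)
o2: d²=85 > ρ²=59 → inactive
o3: d²=153 > ρ²=59 → inactive
F = F_att + ΣF_rep = (7.5535,-10.5428)
Δp = p'−p = (0.3777,-0.5271); α = Δx/Fx = (5079/13448) / (25395/3362) = 1/20
check: Δy/Fy = (-7089/13448) / (-35445/3362) = 1/20 ✓

α = 1/20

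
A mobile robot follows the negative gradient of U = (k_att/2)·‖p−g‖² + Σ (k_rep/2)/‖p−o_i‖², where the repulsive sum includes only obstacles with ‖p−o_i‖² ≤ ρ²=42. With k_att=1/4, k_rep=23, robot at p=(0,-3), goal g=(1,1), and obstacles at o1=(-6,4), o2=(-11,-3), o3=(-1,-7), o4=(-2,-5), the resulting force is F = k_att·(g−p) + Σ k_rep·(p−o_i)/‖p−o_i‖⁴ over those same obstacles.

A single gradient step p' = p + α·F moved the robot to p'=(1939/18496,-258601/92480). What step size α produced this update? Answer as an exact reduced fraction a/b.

α = 1/10

F_att = 1/4·(g−p) = 1/4·(1,4) = (0.2500,1.0000)
o1: d²=85 > ρ²=42 → inactive
o2: d²=121 > ρ²=42 → inactive
o3: d²=17 ≤ ρ²=42; F_rep = 23·(1,4)/17² = (0.0796,0.3183)
o4: d²=8 ≤ ρ²=42; F_rep = 23·(2,2)/8² = (0.7188,0.7188)
F = F_att + ΣF_rep = (1.0483,2.0371)
Δp = p'−p = (0.1048,0.2037); α = Δx/Fx = (1939/18496) / (9695/9248) = 1/10
check: Δy/Fy = (18839/92480) / (18839/9248) = 1/10 ✓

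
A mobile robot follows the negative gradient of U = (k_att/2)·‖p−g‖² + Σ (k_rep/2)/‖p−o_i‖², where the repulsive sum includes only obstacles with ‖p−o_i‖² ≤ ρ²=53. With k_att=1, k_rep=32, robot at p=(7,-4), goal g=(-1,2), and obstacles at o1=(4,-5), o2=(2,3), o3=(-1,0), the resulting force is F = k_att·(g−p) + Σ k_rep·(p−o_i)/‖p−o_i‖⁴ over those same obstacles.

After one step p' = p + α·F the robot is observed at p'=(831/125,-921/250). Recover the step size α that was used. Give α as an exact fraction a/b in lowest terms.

F_att = 1·(g−p) = 1·(-8,6) = (-8.0000,6.0000)
o1: d²=10 ≤ ρ²=53; F_rep = 32·(3,1)/10² = (0.9600,0.3200)
o2: d²=74 > ρ²=53 → inactive
o3: d²=80 > ρ²=53 → inactive
F = F_att + ΣF_rep = (-7.0400,6.3200)
Δp = p'−p = (-0.3520,0.3160); α = Δx/Fx = (-44/125) / (-176/25) = 1/20
check: Δy/Fy = (79/250) / (158/25) = 1/20 ✓

α = 1/20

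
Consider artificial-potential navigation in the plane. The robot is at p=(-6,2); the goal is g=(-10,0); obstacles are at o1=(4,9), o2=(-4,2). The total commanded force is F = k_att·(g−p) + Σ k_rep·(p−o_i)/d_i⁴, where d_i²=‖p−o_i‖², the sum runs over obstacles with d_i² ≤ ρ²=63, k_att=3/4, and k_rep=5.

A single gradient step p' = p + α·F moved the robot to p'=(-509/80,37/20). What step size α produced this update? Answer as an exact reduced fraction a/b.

F_att = 3/4·(g−p) = 3/4·(-4,-2) = (-3.0000,-1.5000)
o1: d²=149 > ρ²=63 → inactive
o2: d²=4 ≤ ρ²=63; F_rep = 5·(-2,0)/4² = (-0.6250,0.0000)
F = F_att + ΣF_rep = (-3.6250,-1.5000)
Δp = p'−p = (-0.3625,-0.1500); α = Δx/Fx = (-29/80) / (-29/8) = 1/10
check: Δy/Fy = (-3/20) / (-3/2) = 1/10 ✓

α = 1/10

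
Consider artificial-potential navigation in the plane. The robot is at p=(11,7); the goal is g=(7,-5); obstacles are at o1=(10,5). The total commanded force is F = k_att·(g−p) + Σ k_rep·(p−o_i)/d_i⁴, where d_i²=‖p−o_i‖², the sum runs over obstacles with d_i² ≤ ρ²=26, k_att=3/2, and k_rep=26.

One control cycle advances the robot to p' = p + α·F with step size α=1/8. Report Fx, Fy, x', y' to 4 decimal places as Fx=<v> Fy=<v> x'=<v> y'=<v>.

F_att = 3/2·(g−p) = 3/2·(-4,-12) = (-6.0000,-18.0000)
o1: d²=5 ≤ ρ²=26; F_rep = 26·(1,2)/5² = (1.0400,2.0800)
F = F_att + ΣF_rep = (-4.9600,-15.9200)
p' = p + 1/8·F = (10.3800,5.0100)

Fx=-4.9600 Fy=-15.9200 x'=10.3800 y'=5.0100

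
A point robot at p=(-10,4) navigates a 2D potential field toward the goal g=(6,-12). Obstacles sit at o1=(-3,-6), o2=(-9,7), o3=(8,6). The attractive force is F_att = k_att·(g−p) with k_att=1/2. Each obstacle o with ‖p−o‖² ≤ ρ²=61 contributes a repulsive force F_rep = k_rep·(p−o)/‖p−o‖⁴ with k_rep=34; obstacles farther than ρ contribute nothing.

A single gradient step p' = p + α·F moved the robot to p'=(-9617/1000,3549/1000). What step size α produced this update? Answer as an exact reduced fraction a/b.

F_att = 1/2·(g−p) = 1/2·(16,-16) = (8.0000,-8.0000)
o1: d²=149 > ρ²=61 → inactive
o2: d²=10 ≤ ρ²=61; F_rep = 34·(-1,-3)/10² = (-0.3400,-1.0200)
o3: d²=328 > ρ²=61 → inactive
F = F_att + ΣF_rep = (7.6600,-9.0200)
Δp = p'−p = (0.3830,-0.4510); α = Δx/Fx = (383/1000) / (383/50) = 1/20
check: Δy/Fy = (-451/1000) / (-451/50) = 1/20 ✓

α = 1/20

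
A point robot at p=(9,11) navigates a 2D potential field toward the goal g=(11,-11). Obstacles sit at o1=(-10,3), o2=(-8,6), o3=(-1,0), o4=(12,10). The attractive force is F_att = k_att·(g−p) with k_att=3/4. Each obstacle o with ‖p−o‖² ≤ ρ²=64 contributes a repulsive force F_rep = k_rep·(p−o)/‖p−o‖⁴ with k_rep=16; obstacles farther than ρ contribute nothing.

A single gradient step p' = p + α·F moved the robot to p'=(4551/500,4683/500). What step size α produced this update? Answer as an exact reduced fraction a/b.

F_att = 3/4·(g−p) = 3/4·(2,-22) = (1.5000,-16.5000)
o1: d²=425 > ρ²=64 → inactive
o2: d²=314 > ρ²=64 → inactive
o3: d²=221 > ρ²=64 → inactive
o4: d²=10 ≤ ρ²=64; F_rep = 16·(-3,1)/10² = (-0.4800,0.1600)
F = F_att + ΣF_rep = (1.0200,-16.3400)
Δp = p'−p = (0.1020,-1.6340); α = Δx/Fx = (51/500) / (51/50) = 1/10
check: Δy/Fy = (-817/500) / (-817/50) = 1/10 ✓

α = 1/10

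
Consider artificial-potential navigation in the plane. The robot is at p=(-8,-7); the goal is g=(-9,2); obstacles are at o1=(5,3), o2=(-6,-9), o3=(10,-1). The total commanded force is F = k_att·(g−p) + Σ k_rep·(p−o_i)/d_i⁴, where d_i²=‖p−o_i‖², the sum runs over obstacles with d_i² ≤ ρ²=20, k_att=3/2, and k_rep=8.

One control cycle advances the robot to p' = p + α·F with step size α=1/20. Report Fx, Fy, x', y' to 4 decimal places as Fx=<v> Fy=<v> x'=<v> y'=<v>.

F_att = 3/2·(g−p) = 3/2·(-1,9) = (-1.5000,13.5000)
o1: d²=269 > ρ²=20 → inactive
o2: d²=8 ≤ ρ²=20; F_rep = 8·(-2,2)/8² = (-0.2500,0.2500)
o3: d²=360 > ρ²=20 → inactive
F = F_att + ΣF_rep = (-1.7500,13.7500)
p' = p + 1/20·F = (-8.0875,-6.3125)

Fx=-1.7500 Fy=13.7500 x'=-8.0875 y'=-6.3125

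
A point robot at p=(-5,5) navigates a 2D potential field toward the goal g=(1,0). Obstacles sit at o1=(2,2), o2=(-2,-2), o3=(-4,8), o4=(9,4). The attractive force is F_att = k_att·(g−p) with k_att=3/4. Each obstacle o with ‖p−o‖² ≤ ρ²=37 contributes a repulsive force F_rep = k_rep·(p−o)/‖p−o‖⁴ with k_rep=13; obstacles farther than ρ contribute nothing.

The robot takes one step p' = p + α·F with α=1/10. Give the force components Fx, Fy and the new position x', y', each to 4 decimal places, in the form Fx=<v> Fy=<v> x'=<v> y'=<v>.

F_att = 3/4·(g−p) = 3/4·(6,-5) = (4.5000,-3.7500)
o1: d²=58 > ρ²=37 → inactive
o2: d²=58 > ρ²=37 → inactive
o3: d²=10 ≤ ρ²=37; F_rep = 13·(-1,-3)/10² = (-0.1300,-0.3900)
o4: d²=197 > ρ²=37 → inactive
F = F_att + ΣF_rep = (4.3700,-4.1400)
p' = p + 1/10·F = (-4.5630,4.5860)

Fx=4.3700 Fy=-4.1400 x'=-4.5630 y'=4.5860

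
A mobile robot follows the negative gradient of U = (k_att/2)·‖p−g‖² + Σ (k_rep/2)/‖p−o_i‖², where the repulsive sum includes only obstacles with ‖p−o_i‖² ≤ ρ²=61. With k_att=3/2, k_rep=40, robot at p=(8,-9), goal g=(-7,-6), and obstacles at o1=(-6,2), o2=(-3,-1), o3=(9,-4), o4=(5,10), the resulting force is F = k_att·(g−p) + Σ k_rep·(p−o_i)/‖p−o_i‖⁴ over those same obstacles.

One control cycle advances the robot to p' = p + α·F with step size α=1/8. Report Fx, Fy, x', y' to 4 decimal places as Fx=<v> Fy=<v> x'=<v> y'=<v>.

Fx=-22.5592 Fy=4.2041 x'=5.1801 y'=-8.4745

F_att = 3/2·(g−p) = 3/2·(-15,3) = (-22.5000,4.5000)
o1: d²=317 > ρ²=61 → inactive
o2: d²=185 > ρ²=61 → inactive
o3: d²=26 ≤ ρ²=61; F_rep = 40·(-1,-5)/26² = (-0.0592,-0.2959)
o4: d²=370 > ρ²=61 → inactive
F = F_att + ΣF_rep = (-22.5592,4.2041)
p' = p + 1/8·F = (5.1801,-8.4745)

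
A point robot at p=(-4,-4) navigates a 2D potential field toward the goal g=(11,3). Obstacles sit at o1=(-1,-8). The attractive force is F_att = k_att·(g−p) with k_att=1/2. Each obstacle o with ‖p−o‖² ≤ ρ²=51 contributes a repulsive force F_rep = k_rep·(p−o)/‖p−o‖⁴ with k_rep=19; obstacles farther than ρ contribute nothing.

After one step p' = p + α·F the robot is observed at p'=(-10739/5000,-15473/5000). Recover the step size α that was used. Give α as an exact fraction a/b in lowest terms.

α = 1/4

F_att = 1/2·(g−p) = 1/2·(15,7) = (7.5000,3.5000)
o1: d²=25 ≤ ρ²=51; F_rep = 19·(-3,4)/25² = (-0.0912,0.1216)
F = F_att + ΣF_rep = (7.4088,3.6216)
Δp = p'−p = (1.8522,0.9054); α = Δx/Fx = (9261/5000) / (9261/1250) = 1/4
check: Δy/Fy = (4527/5000) / (4527/1250) = 1/4 ✓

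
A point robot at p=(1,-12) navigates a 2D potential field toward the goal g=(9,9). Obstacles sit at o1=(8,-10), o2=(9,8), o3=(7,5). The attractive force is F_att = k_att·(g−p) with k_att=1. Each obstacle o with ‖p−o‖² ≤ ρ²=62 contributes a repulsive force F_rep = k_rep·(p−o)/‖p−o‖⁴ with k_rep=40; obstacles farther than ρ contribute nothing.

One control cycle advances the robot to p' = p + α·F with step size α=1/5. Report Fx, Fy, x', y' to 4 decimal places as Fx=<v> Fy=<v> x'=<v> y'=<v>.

F_att = 1·(g−p) = 1·(8,21) = (8.0000,21.0000)
o1: d²=53 ≤ ρ²=62; F_rep = 40·(-7,-2)/53² = (-0.0997,-0.0285)
o2: d²=464 > ρ²=62 → inactive
o3: d²=325 > ρ²=62 → inactive
F = F_att + ΣF_rep = (7.9003,20.9715)
p' = p + 1/5·F = (2.5801,-7.8057)

Fx=7.9003 Fy=20.9715 x'=2.5801 y'=-7.8057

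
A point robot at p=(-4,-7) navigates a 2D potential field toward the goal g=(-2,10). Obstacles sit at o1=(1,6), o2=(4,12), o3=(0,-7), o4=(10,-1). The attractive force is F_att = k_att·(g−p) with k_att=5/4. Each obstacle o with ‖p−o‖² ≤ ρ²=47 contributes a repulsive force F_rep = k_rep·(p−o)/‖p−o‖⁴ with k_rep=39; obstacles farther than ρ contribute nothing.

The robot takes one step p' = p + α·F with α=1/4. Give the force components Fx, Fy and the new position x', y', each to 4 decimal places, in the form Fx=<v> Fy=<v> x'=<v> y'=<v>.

Fx=1.8906 Fy=21.2500 x'=-3.5273 y'=-1.6875

F_att = 5/4·(g−p) = 5/4·(2,17) = (2.5000,21.2500)
o1: d²=194 > ρ²=47 → inactive
o2: d²=425 > ρ²=47 → inactive
o3: d²=16 ≤ ρ²=47; F_rep = 39·(-4,0)/16² = (-0.6094,0.0000)
o4: d²=232 > ρ²=47 → inactive
F = F_att + ΣF_rep = (1.8906,21.2500)
p' = p + 1/4·F = (-3.5273,-1.6875)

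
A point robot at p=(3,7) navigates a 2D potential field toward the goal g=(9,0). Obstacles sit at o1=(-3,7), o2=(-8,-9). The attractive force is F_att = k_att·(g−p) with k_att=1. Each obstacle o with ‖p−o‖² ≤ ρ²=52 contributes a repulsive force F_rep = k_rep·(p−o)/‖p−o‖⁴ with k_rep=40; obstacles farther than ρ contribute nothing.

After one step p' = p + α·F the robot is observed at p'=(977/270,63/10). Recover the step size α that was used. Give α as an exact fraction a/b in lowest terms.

α = 1/10

F_att = 1·(g−p) = 1·(6,-7) = (6.0000,-7.0000)
o1: d²=36 ≤ ρ²=52; F_rep = 40·(6,0)/36² = (0.1852,0.0000)
o2: d²=377 > ρ²=52 → inactive
F = F_att + ΣF_rep = (6.1852,-7.0000)
Δp = p'−p = (0.6185,-0.7000); α = Δx/Fx = (167/270) / (167/27) = 1/10
check: Δy/Fy = (-7/10) / (-7) = 1/10 ✓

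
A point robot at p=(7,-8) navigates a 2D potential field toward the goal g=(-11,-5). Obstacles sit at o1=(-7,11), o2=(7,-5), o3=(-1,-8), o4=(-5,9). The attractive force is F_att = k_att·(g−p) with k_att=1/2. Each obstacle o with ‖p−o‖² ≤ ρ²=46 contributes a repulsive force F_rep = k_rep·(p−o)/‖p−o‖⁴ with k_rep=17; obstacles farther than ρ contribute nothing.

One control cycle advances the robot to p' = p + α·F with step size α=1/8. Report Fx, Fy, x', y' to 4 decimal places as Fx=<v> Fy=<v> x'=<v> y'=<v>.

F_att = 1/2·(g−p) = 1/2·(-18,3) = (-9.0000,1.5000)
o1: d²=557 > ρ²=46 → inactive
o2: d²=9 ≤ ρ²=46; F_rep = 17·(0,-3)/9² = (0.0000,-0.6296)
o3: d²=64 > ρ²=46 → inactive
o4: d²=433 > ρ²=46 → inactive
F = F_att + ΣF_rep = (-9.0000,0.8704)
p' = p + 1/8·F = (5.8750,-7.8912)

Fx=-9.0000 Fy=0.8704 x'=5.8750 y'=-7.8912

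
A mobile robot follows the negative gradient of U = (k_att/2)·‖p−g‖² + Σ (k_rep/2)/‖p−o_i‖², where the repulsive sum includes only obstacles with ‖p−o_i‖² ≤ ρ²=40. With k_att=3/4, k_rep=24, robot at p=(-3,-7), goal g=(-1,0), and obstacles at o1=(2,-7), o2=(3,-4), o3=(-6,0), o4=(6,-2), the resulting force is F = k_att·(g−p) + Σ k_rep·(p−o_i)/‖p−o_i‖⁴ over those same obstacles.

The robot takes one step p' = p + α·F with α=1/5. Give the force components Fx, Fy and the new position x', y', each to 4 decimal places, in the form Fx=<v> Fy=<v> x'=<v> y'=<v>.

F_att = 3/4·(g−p) = 3/4·(2,7) = (1.5000,5.2500)
o1: d²=25 ≤ ρ²=40; F_rep = 24·(-5,0)/25² = (-0.1920,0.0000)
o2: d²=45 > ρ²=40 → inactive
o3: d²=58 > ρ²=40 → inactive
o4: d²=106 > ρ²=40 → inactive
F = F_att + ΣF_rep = (1.3080,5.2500)
p' = p + 1/5·F = (-2.7384,-5.9500)

Fx=1.3080 Fy=5.2500 x'=-2.7384 y'=-5.9500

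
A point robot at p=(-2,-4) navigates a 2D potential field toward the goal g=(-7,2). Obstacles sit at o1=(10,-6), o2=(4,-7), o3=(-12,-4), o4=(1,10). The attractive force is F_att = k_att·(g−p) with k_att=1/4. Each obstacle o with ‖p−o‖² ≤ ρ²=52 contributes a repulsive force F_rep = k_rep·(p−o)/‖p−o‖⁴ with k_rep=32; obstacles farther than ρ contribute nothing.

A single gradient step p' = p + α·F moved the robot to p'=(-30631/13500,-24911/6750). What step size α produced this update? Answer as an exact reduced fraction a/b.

F_att = 1/4·(g−p) = 1/4·(-5,6) = (-1.2500,1.5000)
o1: d²=148 > ρ²=52 → inactive
o2: d²=45 ≤ ρ²=52; F_rep = 32·(-6,3)/45² = (-0.0948,0.0474)
o3: d²=100 > ρ²=52 → inactive
o4: d²=205 > ρ²=52 → inactive
F = F_att + ΣF_rep = (-1.3448,1.5474)
Δp = p'−p = (-0.2690,0.3095); α = Δx/Fx = (-3631/13500) / (-3631/2700) = 1/5
check: Δy/Fy = (2089/6750) / (2089/1350) = 1/5 ✓

α = 1/5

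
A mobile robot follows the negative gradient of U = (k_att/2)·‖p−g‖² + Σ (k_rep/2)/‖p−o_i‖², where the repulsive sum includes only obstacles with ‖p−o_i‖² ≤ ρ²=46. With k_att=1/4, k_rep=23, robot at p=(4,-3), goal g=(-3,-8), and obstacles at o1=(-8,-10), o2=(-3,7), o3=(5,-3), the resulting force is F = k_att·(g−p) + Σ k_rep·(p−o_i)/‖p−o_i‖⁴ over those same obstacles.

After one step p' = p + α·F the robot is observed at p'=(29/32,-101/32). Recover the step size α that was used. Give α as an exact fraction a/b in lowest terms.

F_att = 1/4·(g−p) = 1/4·(-7,-5) = (-1.7500,-1.2500)
o1: d²=193 > ρ²=46 → inactive
o2: d²=149 > ρ²=46 → inactive
o3: d²=1 ≤ ρ²=46; F_rep = 23·(-1,0)/1² = (-23.0000,0.0000)
F = F_att + ΣF_rep = (-24.7500,-1.2500)
Δp = p'−p = (-3.0938,-0.1562); α = Δx/Fx = (-99/32) / (-99/4) = 1/8
check: Δy/Fy = (-5/32) / (-5/4) = 1/8 ✓

α = 1/8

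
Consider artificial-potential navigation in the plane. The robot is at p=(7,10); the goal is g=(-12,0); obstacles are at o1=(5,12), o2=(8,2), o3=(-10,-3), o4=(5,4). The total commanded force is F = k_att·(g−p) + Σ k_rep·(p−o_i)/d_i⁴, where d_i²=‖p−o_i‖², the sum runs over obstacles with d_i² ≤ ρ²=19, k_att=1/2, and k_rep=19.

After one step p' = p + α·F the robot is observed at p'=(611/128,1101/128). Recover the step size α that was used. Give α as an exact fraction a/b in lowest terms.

α = 1/4

F_att = 1/2·(g−p) = 1/2·(-19,-10) = (-9.5000,-5.0000)
o1: d²=8 ≤ ρ²=19; F_rep = 19·(2,-2)/8² = (0.5938,-0.5938)
o2: d²=65 > ρ²=19 → inactive
o3: d²=458 > ρ²=19 → inactive
o4: d²=40 > ρ²=19 → inactive
F = F_att + ΣF_rep = (-8.9062,-5.5938)
Δp = p'−p = (-2.2266,-1.3984); α = Δx/Fx = (-285/128) / (-285/32) = 1/4
check: Δy/Fy = (-179/128) / (-179/32) = 1/4 ✓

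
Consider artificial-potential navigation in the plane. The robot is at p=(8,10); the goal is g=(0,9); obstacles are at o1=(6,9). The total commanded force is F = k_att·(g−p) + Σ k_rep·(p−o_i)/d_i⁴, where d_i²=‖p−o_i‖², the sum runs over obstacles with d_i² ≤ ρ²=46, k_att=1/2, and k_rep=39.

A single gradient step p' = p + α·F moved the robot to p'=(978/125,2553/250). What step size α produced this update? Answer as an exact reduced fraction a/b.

α = 1/5

F_att = 1/2·(g−p) = 1/2·(-8,-1) = (-4.0000,-0.5000)
o1: d²=5 ≤ ρ²=46; F_rep = 39·(2,1)/5² = (3.1200,1.5600)
F = F_att + ΣF_rep = (-0.8800,1.0600)
Δp = p'−p = (-0.1760,0.2120); α = Δx/Fx = (-22/125) / (-22/25) = 1/5
check: Δy/Fy = (53/250) / (53/50) = 1/5 ✓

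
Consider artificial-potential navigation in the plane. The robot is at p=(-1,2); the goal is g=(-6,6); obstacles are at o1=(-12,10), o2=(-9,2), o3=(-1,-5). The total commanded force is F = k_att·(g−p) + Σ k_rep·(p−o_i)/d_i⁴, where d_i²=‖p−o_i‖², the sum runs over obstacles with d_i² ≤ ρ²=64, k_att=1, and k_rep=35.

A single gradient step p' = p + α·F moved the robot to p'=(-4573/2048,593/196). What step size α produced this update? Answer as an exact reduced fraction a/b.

F_att = 1·(g−p) = 1·(-5,4) = (-5.0000,4.0000)
o1: d²=185 > ρ²=64 → inactive
o2: d²=64 ≤ ρ²=64; F_rep = 35·(8,0)/64² = (0.0684,0.0000)
o3: d²=49 ≤ ρ²=64; F_rep = 35·(0,7)/49² = (0.0000,0.1020)
F = F_att + ΣF_rep = (-4.9316,4.1020)
Δp = p'−p = (-1.2329,1.0255); α = Δx/Fx = (-2525/2048) / (-2525/512) = 1/4
check: Δy/Fy = (201/196) / (201/49) = 1/4 ✓

α = 1/4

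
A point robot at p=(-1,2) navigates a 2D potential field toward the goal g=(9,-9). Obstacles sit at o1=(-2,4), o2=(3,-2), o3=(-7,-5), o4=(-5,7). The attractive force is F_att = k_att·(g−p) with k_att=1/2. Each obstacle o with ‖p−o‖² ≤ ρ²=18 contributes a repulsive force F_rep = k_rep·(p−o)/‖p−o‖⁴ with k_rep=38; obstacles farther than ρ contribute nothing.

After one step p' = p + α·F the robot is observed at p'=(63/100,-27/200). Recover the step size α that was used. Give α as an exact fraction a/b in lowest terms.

F_att = 1/2·(g−p) = 1/2·(10,-11) = (5.0000,-5.5000)
o1: d²=5 ≤ ρ²=18; F_rep = 38·(1,-2)/5² = (1.5200,-3.0400)
o2: d²=32 > ρ²=18 → inactive
o3: d²=85 > ρ²=18 → inactive
o4: d²=41 > ρ²=18 → inactive
F = F_att + ΣF_rep = (6.5200,-8.5400)
Δp = p'−p = (1.6300,-2.1350); α = Δx/Fx = (163/100) / (163/25) = 1/4
check: Δy/Fy = (-427/200) / (-427/50) = 1/4 ✓

α = 1/4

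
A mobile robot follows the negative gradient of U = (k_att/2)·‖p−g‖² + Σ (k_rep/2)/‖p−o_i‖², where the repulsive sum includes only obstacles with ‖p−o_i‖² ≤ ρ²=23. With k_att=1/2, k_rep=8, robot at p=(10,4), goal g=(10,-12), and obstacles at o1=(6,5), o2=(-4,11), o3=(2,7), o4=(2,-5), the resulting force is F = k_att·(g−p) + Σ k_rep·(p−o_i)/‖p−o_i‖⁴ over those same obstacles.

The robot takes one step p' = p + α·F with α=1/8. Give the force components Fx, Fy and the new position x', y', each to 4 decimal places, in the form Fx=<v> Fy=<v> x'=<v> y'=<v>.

F_att = 1/2·(g−p) = 1/2·(0,-16) = (0.0000,-8.0000)
o1: d²=17 ≤ ρ²=23; F_rep = 8·(4,-1)/17² = (0.1107,-0.0277)
o2: d²=245 > ρ²=23 → inactive
o3: d²=73 > ρ²=23 → inactive
o4: d²=145 > ρ²=23 → inactive
F = F_att + ΣF_rep = (0.1107,-8.0277)
p' = p + 1/8·F = (10.0138,2.9965)

Fx=0.1107 Fy=-8.0277 x'=10.0138 y'=2.9965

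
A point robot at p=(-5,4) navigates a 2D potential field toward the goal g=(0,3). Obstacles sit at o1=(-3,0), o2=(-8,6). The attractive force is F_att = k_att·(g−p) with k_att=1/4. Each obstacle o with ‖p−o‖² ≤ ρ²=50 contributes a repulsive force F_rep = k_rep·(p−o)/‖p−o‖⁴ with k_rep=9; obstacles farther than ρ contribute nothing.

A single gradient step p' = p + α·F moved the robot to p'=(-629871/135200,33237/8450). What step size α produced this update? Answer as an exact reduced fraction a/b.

α = 1/4

F_att = 1/4·(g−p) = 1/4·(5,-1) = (1.2500,-0.2500)
o1: d²=20 ≤ ρ²=50; F_rep = 9·(-2,4)/20² = (-0.0450,0.0900)
o2: d²=13 ≤ ρ²=50; F_rep = 9·(3,-2)/13² = (0.1598,-0.1065)
F = F_att + ΣF_rep = (1.3648,-0.2665)
Δp = p'−p = (0.3412,-0.0666); α = Δx/Fx = (46129/135200) / (46129/33800) = 1/4
check: Δy/Fy = (-563/8450) / (-1126/4225) = 1/4 ✓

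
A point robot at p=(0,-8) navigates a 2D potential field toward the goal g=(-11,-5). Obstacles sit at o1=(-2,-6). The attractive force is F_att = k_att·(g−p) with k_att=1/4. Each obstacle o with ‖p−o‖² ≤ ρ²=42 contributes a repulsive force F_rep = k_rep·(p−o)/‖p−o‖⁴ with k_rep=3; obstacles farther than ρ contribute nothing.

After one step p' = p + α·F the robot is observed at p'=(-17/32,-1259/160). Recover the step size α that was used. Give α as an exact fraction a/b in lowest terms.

F_att = 1/4·(g−p) = 1/4·(-11,3) = (-2.7500,0.7500)
o1: d²=8 ≤ ρ²=42; F_rep = 3·(2,-2)/8² = (0.0938,-0.0938)
F = F_att + ΣF_rep = (-2.6562,0.6562)
Δp = p'−p = (-0.5312,0.1313); α = Δx/Fx = (-17/32) / (-85/32) = 1/5
check: Δy/Fy = (21/160) / (21/32) = 1/5 ✓

α = 1/5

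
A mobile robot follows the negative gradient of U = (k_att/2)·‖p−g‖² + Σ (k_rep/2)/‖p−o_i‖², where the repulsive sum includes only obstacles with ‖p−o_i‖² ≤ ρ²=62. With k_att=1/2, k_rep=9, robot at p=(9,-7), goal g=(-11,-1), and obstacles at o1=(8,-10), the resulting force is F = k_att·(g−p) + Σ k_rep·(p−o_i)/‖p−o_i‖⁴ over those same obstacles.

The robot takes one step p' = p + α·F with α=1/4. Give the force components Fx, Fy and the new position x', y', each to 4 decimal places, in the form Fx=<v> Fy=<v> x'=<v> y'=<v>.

F_att = 1/2·(g−p) = 1/2·(-20,6) = (-10.0000,3.0000)
o1: d²=10 ≤ ρ²=62; F_rep = 9·(1,3)/10² = (0.0900,0.2700)
F = F_att + ΣF_rep = (-9.9100,3.2700)
p' = p + 1/4·F = (6.5225,-6.1825)

Fx=-9.9100 Fy=3.2700 x'=6.5225 y'=-6.1825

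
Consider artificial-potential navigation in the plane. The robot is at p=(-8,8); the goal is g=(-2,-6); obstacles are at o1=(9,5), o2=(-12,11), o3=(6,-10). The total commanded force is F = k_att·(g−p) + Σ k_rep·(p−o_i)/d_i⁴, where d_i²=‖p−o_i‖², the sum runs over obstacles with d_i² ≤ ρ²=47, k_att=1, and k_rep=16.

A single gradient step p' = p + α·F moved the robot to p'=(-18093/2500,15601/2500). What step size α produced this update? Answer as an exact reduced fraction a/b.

α = 1/8

F_att = 1·(g−p) = 1·(6,-14) = (6.0000,-14.0000)
o1: d²=298 > ρ²=47 → inactive
o2: d²=25 ≤ ρ²=47; F_rep = 16·(4,-3)/25² = (0.1024,-0.0768)
o3: d²=520 > ρ²=47 → inactive
F = F_att + ΣF_rep = (6.1024,-14.0768)
Δp = p'−p = (0.7628,-1.7596); α = Δx/Fx = (1907/2500) / (3814/625) = 1/8
check: Δy/Fy = (-4399/2500) / (-8798/625) = 1/8 ✓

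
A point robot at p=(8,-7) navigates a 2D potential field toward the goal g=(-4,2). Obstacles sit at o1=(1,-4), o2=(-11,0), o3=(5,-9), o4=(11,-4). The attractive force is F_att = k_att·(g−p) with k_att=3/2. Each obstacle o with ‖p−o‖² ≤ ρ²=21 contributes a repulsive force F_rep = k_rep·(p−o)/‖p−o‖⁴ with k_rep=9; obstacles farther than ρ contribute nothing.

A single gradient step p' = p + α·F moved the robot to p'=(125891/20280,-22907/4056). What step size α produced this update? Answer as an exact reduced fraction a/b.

F_att = 3/2·(g−p) = 3/2·(-12,9) = (-18.0000,13.5000)
o1: d²=58 > ρ²=21 → inactive
o2: d²=410 > ρ²=21 → inactive
o3: d²=13 ≤ ρ²=21; F_rep = 9·(3,2)/13² = (0.1598,0.1065)
o4: d²=18 ≤ ρ²=21; F_rep = 9·(-3,-3)/18² = (-0.0833,-0.0833)
F = F_att + ΣF_rep = (-17.9236,13.5232)
Δp = p'−p = (-1.7924,1.3523); α = Δx/Fx = (-36349/20280) / (-36349/2028) = 1/10
check: Δy/Fy = (5485/4056) / (27425/2028) = 1/10 ✓

α = 1/10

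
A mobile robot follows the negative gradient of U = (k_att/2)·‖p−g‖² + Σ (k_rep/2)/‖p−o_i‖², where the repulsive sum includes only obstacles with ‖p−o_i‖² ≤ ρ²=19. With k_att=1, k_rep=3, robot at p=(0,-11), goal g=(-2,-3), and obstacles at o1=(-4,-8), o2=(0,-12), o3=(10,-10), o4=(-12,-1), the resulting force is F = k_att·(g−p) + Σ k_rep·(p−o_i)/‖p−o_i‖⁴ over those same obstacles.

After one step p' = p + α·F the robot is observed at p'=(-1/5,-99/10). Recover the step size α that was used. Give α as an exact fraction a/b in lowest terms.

α = 1/10

F_att = 1·(g−p) = 1·(-2,8) = (-2.0000,8.0000)
o1: d²=25 > ρ²=19 → inactive
o2: d²=1 ≤ ρ²=19; F_rep = 3·(0,1)/1² = (0.0000,3.0000)
o3: d²=101 > ρ²=19 → inactive
o4: d²=244 > ρ²=19 → inactive
F = F_att + ΣF_rep = (-2.0000,11.0000)
Δp = p'−p = (-0.2000,1.1000); α = Δx/Fx = (-1/5) / (-2) = 1/10
check: Δy/Fy = (11/10) / (11) = 1/10 ✓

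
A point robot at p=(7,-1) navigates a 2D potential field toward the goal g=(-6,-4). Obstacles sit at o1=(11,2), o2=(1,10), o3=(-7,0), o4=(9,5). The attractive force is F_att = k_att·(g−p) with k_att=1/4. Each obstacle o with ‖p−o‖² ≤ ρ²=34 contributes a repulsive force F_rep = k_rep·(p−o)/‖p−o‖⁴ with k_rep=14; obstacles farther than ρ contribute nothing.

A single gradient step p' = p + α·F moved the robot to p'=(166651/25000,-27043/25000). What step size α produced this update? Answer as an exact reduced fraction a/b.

α = 1/10

F_att = 1/4·(g−p) = 1/4·(-13,-3) = (-3.2500,-0.7500)
o1: d²=25 ≤ ρ²=34; F_rep = 14·(-4,-3)/25² = (-0.0896,-0.0672)
o2: d²=157 > ρ²=34 → inactive
o3: d²=197 > ρ²=34 → inactive
o4: d²=40 > ρ²=34 → inactive
F = F_att + ΣF_rep = (-3.3396,-0.8172)
Δp = p'−p = (-0.3340,-0.0817); α = Δx/Fx = (-8349/25000) / (-8349/2500) = 1/10
check: Δy/Fy = (-2043/25000) / (-2043/2500) = 1/10 ✓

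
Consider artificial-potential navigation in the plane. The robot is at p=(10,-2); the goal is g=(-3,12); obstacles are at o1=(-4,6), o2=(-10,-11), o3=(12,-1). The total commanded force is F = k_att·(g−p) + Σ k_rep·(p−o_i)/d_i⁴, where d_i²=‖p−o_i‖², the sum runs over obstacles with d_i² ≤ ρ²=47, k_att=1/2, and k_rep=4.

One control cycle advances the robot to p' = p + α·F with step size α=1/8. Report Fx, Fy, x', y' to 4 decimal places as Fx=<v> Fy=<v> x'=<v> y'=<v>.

Fx=-6.8200 Fy=6.8400 x'=9.1475 y'=-1.1450

F_att = 1/2·(g−p) = 1/2·(-13,14) = (-6.5000,7.0000)
o1: d²=260 > ρ²=47 → inactive
o2: d²=481 > ρ²=47 → inactive
o3: d²=5 ≤ ρ²=47; F_rep = 4·(-2,-1)/5² = (-0.3200,-0.1600)
F = F_att + ΣF_rep = (-6.8200,6.8400)
p' = p + 1/8·F = (9.1475,-1.1450)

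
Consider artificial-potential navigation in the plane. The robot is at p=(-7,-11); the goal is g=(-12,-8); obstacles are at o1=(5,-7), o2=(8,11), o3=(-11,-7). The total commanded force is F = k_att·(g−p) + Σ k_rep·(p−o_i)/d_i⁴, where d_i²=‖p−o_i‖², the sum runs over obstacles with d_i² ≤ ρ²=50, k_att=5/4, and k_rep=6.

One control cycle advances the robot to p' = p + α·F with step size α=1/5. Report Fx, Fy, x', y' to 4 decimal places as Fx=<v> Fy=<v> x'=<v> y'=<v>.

F_att = 5/4·(g−p) = 5/4·(-5,3) = (-6.2500,3.7500)
o1: d²=160 > ρ²=50 → inactive
o2: d²=709 > ρ²=50 → inactive
o3: d²=32 ≤ ρ²=50; F_rep = 6·(4,-4)/32² = (0.0234,-0.0234)
F = F_att + ΣF_rep = (-6.2266,3.7266)
p' = p + 1/5·F = (-8.2453,-10.2547)

Fx=-6.2266 Fy=3.7266 x'=-8.2453 y'=-10.2547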